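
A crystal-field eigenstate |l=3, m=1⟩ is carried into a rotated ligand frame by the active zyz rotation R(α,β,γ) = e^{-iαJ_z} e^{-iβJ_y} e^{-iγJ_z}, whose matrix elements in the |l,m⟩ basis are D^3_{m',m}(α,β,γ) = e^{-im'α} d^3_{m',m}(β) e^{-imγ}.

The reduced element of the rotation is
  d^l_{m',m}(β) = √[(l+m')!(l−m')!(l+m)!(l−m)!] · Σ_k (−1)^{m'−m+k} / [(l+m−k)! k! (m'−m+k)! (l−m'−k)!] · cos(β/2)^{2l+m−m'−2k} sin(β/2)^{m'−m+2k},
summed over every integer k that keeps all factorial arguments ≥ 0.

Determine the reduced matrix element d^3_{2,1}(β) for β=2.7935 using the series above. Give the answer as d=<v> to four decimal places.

d^3_{2,1}(β=2.7935) via the finite sum:
c=cos(2.793500/2)=0.173169, s=sin(2.793500/2)=0.984892; N=√[120·1·24·2]=75.894664
k: max(0,(1)−(2))=0 … min(3+(1),3−(2))=1
  k=0: (−1)^1·75.8947/(24)·0.1732^5·0.9849^1 = -0.000485
  k=1: (−1)^2·75.8947/(12)·0.1732^3·0.9849^3 = +0.031377
d^3_{2,1}(2.7935) = -0.000485 +0.031377 = +0.030892

d=0.0309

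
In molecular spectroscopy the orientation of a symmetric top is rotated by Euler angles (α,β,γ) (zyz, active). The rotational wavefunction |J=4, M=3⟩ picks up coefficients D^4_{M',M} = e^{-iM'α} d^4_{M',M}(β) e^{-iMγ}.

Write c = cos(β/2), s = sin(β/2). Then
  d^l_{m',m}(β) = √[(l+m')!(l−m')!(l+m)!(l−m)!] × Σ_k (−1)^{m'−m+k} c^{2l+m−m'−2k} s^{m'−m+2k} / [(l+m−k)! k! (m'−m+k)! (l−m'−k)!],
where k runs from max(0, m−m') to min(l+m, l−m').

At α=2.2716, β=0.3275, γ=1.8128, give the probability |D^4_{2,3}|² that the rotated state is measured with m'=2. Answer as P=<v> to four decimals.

D^4_{2,3}(2.2716,0.3275,1.8128) = e^{-i·2·2.2716}·d^4_{2,3}(0.3275)·e^{-i·3·1.8128}. Compute d first:
With c≡cos(β/2)=0.986623 and s≡sin(β/2)=0.163019, N=[720·2·5040·1]^{1/2}=2693.993318
The bounds max(0,m−m')=1 and min(l+m,l−m')=2 give 2 terms
  k=1: (−1)^0·2693.9933/(720)·0.9866^7·0.1630^1 = +0.555087
  k=2: (−1)^1·2693.9933/(240)·0.9866^5·0.1630^3 = -0.045463
d^4_{2,3}(0.3275) = +0.555087 -0.045463 = +0.509624
|D^4_{2,3}|² = |d^4_{2,3}(β)|² = (+0.509624)² = 0.259717 (the z-rotation phases have unit modulus)

P=0.2597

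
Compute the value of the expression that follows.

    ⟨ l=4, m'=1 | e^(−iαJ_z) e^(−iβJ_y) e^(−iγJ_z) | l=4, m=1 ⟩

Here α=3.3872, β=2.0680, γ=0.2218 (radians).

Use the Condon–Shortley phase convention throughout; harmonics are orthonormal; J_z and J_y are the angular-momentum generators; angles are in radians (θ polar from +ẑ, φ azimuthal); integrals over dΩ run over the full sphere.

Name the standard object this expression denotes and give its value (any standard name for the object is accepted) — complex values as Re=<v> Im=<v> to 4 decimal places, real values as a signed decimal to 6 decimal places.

This is a Wigner D-matrix element — the rotation-matrix element ⟨l m'| R(α,β,γ) |l m⟩ in the angular-momentum basis.
First d^4_{1,1}(β=2.0680), then the phase factors e^{-i(1)α} and e^{-i(1)γ}:
c=cos(2.068000/2)=0.511386, s=sin(2.068000/2)=0.859351; N=√[120·6·120·6]=720.000000
k: max(0,(1)−(1))=0 … min(4+(1),4−(1))=3
  k=0: (−1)^0·720.0000/(720)·0.5114^8·0.8594^0 = +0.004677
  k=1: (−1)^1·720.0000/(48)·0.5114^6·0.8594^2 = -0.198118
  k=2: (−1)^2·720.0000/(24)·0.5114^4·0.8594^4 = +1.118918
  k=3: (−1)^3·720.0000/(72)·0.5114^2·0.8594^6 = -1.053226
d^4_{1,1}(2.0680) = +0.004677 -0.198118 +1.118918 -1.053226 = -0.127749
Phases: e^{-i·(1)·3.3872}=-0.969990+0.243145i, e^{-i·(1)·0.2218}=+0.975503-0.219986i ⇒ D=+0.114046-0.057560i

Wigner D-matrix element, Re=0.1140 Im=-0.0576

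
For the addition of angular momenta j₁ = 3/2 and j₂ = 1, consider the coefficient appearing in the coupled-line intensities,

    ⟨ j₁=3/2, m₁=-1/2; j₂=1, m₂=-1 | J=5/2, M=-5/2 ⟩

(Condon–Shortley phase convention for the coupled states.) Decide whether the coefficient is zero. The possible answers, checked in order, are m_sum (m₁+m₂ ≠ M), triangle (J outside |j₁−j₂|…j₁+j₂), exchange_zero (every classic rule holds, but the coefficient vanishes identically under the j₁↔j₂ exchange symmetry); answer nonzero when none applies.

m-sum: m₁+m₂ = -1/2+(-1) = -3/2, M = -5/2  ✗ ⇒ coefficient is 0

m_sum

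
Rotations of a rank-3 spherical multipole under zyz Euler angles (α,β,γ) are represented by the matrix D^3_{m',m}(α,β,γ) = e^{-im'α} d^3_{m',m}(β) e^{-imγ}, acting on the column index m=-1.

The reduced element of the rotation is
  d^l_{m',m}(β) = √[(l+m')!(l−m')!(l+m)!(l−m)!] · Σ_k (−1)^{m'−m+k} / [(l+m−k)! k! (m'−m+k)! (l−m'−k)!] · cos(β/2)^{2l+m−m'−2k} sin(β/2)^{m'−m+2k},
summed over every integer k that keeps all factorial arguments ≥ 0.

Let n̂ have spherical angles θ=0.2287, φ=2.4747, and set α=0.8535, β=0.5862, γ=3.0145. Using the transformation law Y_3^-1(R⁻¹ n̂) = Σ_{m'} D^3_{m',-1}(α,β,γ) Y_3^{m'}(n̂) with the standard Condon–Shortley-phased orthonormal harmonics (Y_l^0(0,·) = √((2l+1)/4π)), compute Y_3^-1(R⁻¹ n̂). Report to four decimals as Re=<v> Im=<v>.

Re=0.4146 Im=0.1123

Need the full column D^3_{m',-1} for m'=−3..3 at α=0.8535, β=0.5862, γ=3.0145.
cos(β/2)=0.957353, sin(β/2)=0.288921
d^3_{-3,-1}: single k=2 term ⇒ +0.271577;  D = +0.206275-0.176649i
d^3_{-2,-1}: k∈[1..2] ⇒ +0.734750 -0.133840 = +0.600911;  D = +0.005475-0.600886i
d^3_{-1,-1}: k∈[0..2] ⇒ +0.769896 -0.560967 +0.038319 = +0.247248;  D = -0.184834-0.164219i
d^3_{0,-1}: k∈[0..2] ⇒ -0.804879 +0.219921 -0.006677 = -0.591634;  D = +0.586862-0.074990i
d^3_{1,-1}: k∈[0..2] ⇒ +0.420725 -0.051092 +0.000582 = +0.370215;  D = -0.206036+0.307585i
d^3_{2,-1}: k∈[0..1] ⇒ -0.133840 +0.006095 = -0.127745;  D = -0.033247-0.123342i
d^3_{3,-1}: single k=0 term ⇒ +0.024735;  D = +0.022229+0.010848i
Y_3^{m'}(θ=0.2287,φ=2.4747) and Σ D·Y over m':
  (+0.2063-0.1766i)·(+0.0020-0.0044i)  (+0.0055-0.6009i)·(+0.0120+0.0497i)  (-0.1848-0.1642i)·(-0.2155-0.1696i)  (+0.5869-0.0750i)·(+0.6335+0.0000i)  (-0.2060+0.3076i)·(+0.2155-0.1696i)  (-0.0332-0.1233i)·(+0.0120-0.0497i)  (+0.0222+0.0108i)·(-0.0020-0.0044i)
Y_3^-1(R⁻¹ n̂) = +0.414591+0.112302i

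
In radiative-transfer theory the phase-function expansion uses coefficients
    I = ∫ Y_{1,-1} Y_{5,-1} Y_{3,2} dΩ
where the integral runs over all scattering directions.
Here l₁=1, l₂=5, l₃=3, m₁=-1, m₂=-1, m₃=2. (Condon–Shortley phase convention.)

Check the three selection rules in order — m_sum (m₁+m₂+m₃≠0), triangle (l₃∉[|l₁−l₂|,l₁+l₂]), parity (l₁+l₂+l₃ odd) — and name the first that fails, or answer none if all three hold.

m₁+m₂+m₃ = -1 − 1 + 2 = 0  ✓
triangle: need |l₁−l₂| ≤ l₃ ≤ l₁+l₂ = [4,6]; l₃=3 is outside  ✗
parity: l₁+l₂+l₃ = 9 is odd

triangle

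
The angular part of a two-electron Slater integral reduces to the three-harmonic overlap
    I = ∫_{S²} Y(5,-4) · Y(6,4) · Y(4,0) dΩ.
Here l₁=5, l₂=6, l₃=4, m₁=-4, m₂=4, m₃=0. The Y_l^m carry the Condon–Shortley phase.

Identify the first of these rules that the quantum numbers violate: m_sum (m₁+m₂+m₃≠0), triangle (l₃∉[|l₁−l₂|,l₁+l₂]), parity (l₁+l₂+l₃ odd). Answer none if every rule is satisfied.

azimuthal sum: -4 + 4 + 0 = 0  ✓
1 ≤ 4 ≤ 11 (triangle on l)  ✓
L = 5 + 6 + 4 = 15 (odd)  ✗

parity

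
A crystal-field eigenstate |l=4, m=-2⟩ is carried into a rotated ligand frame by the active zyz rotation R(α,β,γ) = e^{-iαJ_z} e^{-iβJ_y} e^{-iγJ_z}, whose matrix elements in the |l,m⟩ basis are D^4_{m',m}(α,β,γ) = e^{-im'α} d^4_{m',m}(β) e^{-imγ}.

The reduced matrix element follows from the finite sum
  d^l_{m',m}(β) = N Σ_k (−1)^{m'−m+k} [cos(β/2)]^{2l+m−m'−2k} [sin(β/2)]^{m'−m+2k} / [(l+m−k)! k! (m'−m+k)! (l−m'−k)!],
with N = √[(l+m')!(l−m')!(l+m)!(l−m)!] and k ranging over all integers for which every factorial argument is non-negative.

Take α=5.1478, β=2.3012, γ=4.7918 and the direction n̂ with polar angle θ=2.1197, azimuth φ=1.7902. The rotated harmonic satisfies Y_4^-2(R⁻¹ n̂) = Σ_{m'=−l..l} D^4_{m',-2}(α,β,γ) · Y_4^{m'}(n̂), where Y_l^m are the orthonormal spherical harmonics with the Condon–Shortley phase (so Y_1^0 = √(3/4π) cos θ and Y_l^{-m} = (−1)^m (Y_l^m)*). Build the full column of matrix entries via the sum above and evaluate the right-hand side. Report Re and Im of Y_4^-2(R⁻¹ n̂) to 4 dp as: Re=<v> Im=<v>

Need the full column D^4_{m',-2} for m'=−4..4 at α=5.1478, β=2.3012, γ=4.7918.
cos(β/2)=0.407940, sin(β/2)=0.913009
d^4_{-4,-2}: single k=2 term ⇒ +0.020328;  D = +0.006581-0.019234i
d^4_{-3,-2}: k∈[1..2] ⇒ +0.006423 -0.096514 = -0.090091;  D = -0.089588+0.009509i
d^4_{-2,-2}: k∈[0..2] ⇒ +0.000767 -0.046101 +0.288652 = +0.243319;  D = +0.125339+0.208552i
d^4_{-1,-2}: k∈[0..2] ⇒ -0.007283 +0.182394 -0.609085 = -0.433973;  D = +0.242970-0.359581i
d^4_{0,-2}: k∈[0..2] ⇒ +0.036446 -0.486826 +0.914457 = +0.464076;  D = -0.458236-0.073396i
d^4_{1,-2}: k∈[0..2] ⇒ -0.121596 +0.913628 -0.915287 = -0.123255;  D = +0.033658+0.118571i
d^4_{2,-2}: k∈[0..2] ⇒ +0.288652 -1.156707 +0.482836 = -0.385218;  D = -0.291632+0.251682i
d^4_{3,-2}: k∈[0..1] ⇒ -0.483446 +0.807207 = +0.323761;  D = +0.295174+0.133017i
d^4_{4,-2}: single k=0 term ⇒ +0.510060;  D = +0.006134+0.510023i
Y_4^{m'}(θ=2.1197,φ=1.7902) and Σ D·Y over m':
  (+0.0066-0.0192i)·(+0.1498-0.1803i)  (-0.0896+0.0095i)·(-0.2480-0.3208i)  (+0.1253+0.2086i)·(-0.1996+0.0937i)  (+0.2430-0.3596i)·(-0.0502-0.2249i)  (-0.4582-0.0734i)·(-0.2722+0.0000i)  (+0.0337+0.1186i)·(+0.0502-0.2249i)  (-0.2916+0.2517i)·(-0.1996-0.0937i)  (+0.2952+0.1330i)·(+0.2480-0.3208i)  (+0.0061+0.5100i)·(+0.1498+0.1803i)
Y_4^-2(R⁻¹ n̂) = +0.144873-0.032943i

Re=0.1449 Im=-0.0329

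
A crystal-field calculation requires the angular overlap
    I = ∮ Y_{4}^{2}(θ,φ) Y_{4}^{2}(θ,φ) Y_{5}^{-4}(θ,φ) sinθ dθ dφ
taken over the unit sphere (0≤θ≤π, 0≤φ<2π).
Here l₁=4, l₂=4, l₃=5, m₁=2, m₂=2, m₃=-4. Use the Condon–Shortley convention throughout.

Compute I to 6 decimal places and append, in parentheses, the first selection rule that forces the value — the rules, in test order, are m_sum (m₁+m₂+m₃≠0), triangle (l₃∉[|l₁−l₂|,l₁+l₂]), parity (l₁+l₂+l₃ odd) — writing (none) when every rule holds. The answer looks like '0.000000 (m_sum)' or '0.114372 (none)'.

L=13 odd ⇒ parity kills the (l;000) factor ⇒ I = 0

0.000000 (parity)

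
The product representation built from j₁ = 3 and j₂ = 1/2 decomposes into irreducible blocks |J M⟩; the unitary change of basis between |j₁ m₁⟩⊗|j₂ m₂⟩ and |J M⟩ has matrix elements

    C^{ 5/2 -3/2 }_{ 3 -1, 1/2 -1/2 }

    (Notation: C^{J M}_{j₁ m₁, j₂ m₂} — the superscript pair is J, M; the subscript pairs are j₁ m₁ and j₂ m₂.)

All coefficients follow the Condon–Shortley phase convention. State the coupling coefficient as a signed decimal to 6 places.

triangle: 1!×5!×0!/7! = 120/5040
(j±m)!: 2!×4!×0!×1!×1!×4! = 1152
prefactor² = (2J+1)×Δ×N² = 1152/7
  k=0: +1/(0!×1!×4!×0!×1!×0!) = 1/24
Σ = 1/24  ⇒  CG² = 1152/7×(1/24)² = 2/7
CG = +√(2/7) = +0.534522

+0.534522  (= +√(2/7))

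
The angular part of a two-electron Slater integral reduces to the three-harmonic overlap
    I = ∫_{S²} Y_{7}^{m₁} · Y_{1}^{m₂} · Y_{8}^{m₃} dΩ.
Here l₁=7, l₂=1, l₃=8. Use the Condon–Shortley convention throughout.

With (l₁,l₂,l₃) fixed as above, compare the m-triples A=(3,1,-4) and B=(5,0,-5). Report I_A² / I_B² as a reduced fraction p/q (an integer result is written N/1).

22/13

Same 7,1,8: normalisation and zero-m 3j drop out of the ratio.
A: Δ: 0! 14! 2! / 17! → 1/2040; sum: t=0:+1/174182400 = 1/174182400; 3j²(7 1 8; 3 1 -4) = Δ·Π!·Σ² = 11/340  (sign +1)
B: Δ: 0! 14! 2! / 17! → 1/2040; sum: t=0:+1/958003200 = 1/958003200; 3j²(7 1 8; 5 0 -5) = Δ·Π!·Σ² = 13/680  (sign -1)
I_A²/I_B² = (11/340)/(13/680) = 22/13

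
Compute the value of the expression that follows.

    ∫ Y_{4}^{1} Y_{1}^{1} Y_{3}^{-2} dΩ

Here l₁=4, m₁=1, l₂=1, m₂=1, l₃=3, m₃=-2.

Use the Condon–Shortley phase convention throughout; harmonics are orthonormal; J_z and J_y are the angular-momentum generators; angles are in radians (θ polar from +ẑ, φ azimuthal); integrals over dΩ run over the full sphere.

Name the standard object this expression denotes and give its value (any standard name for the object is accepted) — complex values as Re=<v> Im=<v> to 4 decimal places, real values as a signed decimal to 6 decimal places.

This is a Gaunt coefficient — the integral of a triple product of spherical harmonics over the sphere.
m-sum 0 ✓  L=8 even ✓  3≤3≤5 ✓
Π(2lᵢ+1) = 9×3×7 = 189
triangle coeff Δ(4,1,3) = 1/252
Σ_t [1,1]: t=1:−1/36 = -1/36
(3j)²=4/63 [(4 1 3; 0 0 0)], sign=+1
Σ_t [2,2]: t=2:+1/240 = 1/240
(3j)²=1/84 [(4 1 3; 1 1 -2)], sign=-1
⇒ 4πI² = 1/7
I = (-1)√(1/7/(4π)) = -0.10662181

Gaunt coefficient, -0.106622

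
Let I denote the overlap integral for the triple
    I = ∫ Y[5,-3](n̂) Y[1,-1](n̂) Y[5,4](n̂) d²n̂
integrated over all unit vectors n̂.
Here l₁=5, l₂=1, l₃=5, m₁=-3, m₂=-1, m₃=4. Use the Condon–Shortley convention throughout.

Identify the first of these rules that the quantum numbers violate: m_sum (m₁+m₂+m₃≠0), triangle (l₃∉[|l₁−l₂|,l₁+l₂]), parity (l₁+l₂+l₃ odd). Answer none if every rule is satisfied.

azimuthal sum: -3 − 1 + 4 = 0  ✓
4 ≤ 5 ≤ 6 (triangle on l)  ✓
L = 5 + 1 + 5 = 11 (odd)  ✗

parity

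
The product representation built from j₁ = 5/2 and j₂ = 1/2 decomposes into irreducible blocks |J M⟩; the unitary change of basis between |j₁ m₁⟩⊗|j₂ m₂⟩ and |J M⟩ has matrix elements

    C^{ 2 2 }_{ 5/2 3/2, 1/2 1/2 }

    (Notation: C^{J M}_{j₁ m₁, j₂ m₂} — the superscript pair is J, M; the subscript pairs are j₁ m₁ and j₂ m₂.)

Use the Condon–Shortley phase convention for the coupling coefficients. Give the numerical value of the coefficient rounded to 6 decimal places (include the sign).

−√(1/6) = -0.408248

triangle: 1!·4!·0!/6! = 24/720
(j±m)!: 4!·1!·1!·0!·4!·0! = 576
prefactor² = (2J+1)·Δ·N² = 96
  k=1: −1/(1!·0!·0!·0!·4!·0!) = -1/24
Σ = -1/24  ⇒  CG² = 96·(-1/24)² = 1/6
CG = −√(1/6) = -0.408248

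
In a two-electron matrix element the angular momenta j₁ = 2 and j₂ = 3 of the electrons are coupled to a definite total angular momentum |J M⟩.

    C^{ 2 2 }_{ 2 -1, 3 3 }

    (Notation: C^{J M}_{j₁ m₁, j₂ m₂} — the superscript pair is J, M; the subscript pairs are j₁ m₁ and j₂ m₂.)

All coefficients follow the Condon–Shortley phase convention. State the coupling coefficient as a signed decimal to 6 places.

-0.597614  (= −√(5/14))

triangle: 3!*1!*3!/8! = 36/40320
(j±m)!: 1!*3!*6!*0!*4!*0! = 103680
prefactor² = (2J+1)*Δ*N² = 3240/7
  k=3: −1/(3!*0!*0!*3!*1!*0!) = -1/36
Σ = -1/36  ⇒  CG² = 3240/7*(-1/36)² = 5/14
CG = −√(5/14) = -0.597614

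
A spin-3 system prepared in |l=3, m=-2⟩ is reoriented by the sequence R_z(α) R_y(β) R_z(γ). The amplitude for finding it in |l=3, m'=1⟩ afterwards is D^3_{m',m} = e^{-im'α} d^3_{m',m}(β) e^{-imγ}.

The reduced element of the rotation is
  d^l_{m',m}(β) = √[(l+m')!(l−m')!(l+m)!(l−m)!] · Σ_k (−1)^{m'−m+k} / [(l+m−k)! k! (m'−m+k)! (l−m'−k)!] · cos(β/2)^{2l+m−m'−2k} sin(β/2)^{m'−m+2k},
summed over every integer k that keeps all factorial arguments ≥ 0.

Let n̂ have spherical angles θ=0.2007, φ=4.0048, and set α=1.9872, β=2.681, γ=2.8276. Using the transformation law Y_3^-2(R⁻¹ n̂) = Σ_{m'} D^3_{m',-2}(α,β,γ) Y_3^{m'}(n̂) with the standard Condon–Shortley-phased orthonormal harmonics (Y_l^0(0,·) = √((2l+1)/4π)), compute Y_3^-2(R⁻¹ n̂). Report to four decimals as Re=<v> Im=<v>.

Re=-0.1437 Im=-0.0448

Need the full column D^3_{m',-2} for m'=−3..3 at α=1.9872, β=2.6810, γ=2.8276.
cos(β/2)=0.228266, sin(β/2)=0.973599
d^3_{-3,-2}: single k=1 term ⇒ +0.001478;  D = +0.000860-0.001202i
d^3_{-2,-2}: k∈[0..1] ⇒ +0.000141 -0.012868 = -0.012726;  D = +0.012460+0.002588i
d^3_{-1,-2}: k∈[0..1] ⇒ -0.001908 +0.069421 = +0.067513;  D = +0.014178+0.066008i
d^3_{0,-2}: k∈[0..1] ⇒ +0.014096 -0.256427 = -0.242331;  D = -0.196097+0.142373i
d^3_{1,-2}: k∈[0..1] ⇒ -0.069421 +0.631454 = +0.562032;  D = -0.485943-0.282382i
d^3_{2,-2}: k∈[0..1] ⇒ +0.234085 -0.851687 = -0.617603;  D = +0.067802-0.613870i
d^3_{3,-2}: single k=0 term ⇒ -0.489122;  D = -0.466341+0.147533i
Y_3^{m'}(θ=0.2007,φ=4.0048) and Σ D·Y over m':
  (+0.0009-0.0012i)·(+0.0028+0.0017i)  (+0.0125+0.0026i)·(-0.0062-0.0393i)  (+0.0142+0.0660i)·(-0.1592+0.1861i)  (-0.1961+0.1424i)·(+0.6587+0.0000i)  (-0.4859-0.2824i)·(+0.1592+0.1861i)  (+0.0678-0.6139i)·(-0.0062+0.0393i)  (-0.4663+0.1475i)·(-0.0028+0.0017i)
Y_3^-2(R⁻¹ n̂) = -0.143710-0.044759i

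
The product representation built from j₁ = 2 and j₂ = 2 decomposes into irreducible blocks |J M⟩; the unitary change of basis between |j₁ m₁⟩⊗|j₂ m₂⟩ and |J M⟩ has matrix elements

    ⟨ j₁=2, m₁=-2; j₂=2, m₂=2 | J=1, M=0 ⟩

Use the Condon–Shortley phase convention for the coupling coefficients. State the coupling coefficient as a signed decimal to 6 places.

-0.632456

√[3·3!1!1!/6! · 0!4!4!0!1!1!] = √(72/5)
  +(−1)^3/∏(3,0,1,1,0,0)! = -1/6  (running -1/6)
⟨..|..⟩ = √(72/5)·(-1/6) = -0.632456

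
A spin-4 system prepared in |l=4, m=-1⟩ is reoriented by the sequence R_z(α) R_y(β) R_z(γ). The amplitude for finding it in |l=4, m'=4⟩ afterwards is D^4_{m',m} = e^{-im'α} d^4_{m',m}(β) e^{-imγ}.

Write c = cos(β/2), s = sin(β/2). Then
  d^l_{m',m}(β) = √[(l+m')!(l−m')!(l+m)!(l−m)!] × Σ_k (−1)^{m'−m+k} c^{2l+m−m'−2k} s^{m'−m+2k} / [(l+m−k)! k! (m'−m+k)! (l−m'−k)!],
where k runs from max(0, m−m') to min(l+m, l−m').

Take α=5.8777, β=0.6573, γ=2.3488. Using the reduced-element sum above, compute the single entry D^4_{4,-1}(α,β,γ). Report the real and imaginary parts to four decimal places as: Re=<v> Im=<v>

Re=0.0150 Im=0.0164

D^4_{4,-1}(5.8777,0.6573,2.3488) = e^{-i·4·5.8777}·d^4_{4,-1}(0.6573)·e^{-i·-1·2.3488}. Compute d first:
With c≡cos(β/2)=0.946479 and s≡sin(β/2)=0.322766, N=[40320·1·6·120]^{1/2}=5387.986637
The bounds max(0,m−m')=0 and min(l+m,l−m')=0 give 1 term
  k=0: (−1)^5·5387.9866/(720)·0.9465^3·0.3228^5 = -0.022226
d^4_{4,-1}(0.6573) = -0.022226
Attach z-rotation phases: D = e^{-i(4)(5.8777)}·(-0.022226)·e^{-i(-1)(2.3488)} = +0.015014+0.016389i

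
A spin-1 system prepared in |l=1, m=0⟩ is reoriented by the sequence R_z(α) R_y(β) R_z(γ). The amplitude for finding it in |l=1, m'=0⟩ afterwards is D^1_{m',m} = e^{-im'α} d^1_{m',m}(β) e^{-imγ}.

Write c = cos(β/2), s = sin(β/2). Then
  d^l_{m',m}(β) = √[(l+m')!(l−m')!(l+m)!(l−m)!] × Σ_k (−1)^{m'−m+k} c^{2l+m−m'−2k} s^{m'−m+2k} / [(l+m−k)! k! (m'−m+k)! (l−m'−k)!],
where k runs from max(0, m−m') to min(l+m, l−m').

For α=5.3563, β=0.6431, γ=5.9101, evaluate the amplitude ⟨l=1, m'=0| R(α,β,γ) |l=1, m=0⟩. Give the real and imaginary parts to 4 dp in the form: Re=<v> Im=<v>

Re=0.8002 Im=0.0000

First d^1_{0,0}(β=0.6431), then the phase factors e^{-i(0)α} and e^{-i(0)γ}:
Half-angle: c=0.948747, s=0.316037. N=√(1·1·1·1)=1.000000
The bounds max(0,m−m')=0 and min(l+m,l−m')=1 give 2 terms
  k=0: (−1)^0·1.0000/(1)·0.9487^2·0.3160^0 = +0.900120
  k=1: (−1)^1·1.0000/(1)·0.9487^0·0.3160^2 = -0.099880
d^1_{0,0}(0.6431) = +0.900120 -0.099880 = +0.800241
D = (+1.000000+0.000000i)·(+0.800241)·(+1.000000+0.000000i) = +0.800241+0.000000i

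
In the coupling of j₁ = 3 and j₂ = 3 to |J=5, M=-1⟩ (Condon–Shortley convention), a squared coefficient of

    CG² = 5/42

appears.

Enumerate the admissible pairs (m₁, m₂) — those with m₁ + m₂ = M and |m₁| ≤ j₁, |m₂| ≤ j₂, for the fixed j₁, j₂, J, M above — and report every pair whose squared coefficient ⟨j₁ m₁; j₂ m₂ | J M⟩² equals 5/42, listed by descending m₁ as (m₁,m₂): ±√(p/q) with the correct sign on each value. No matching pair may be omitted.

Admissible pairs with m₁+m₂ = M = -1: (-3,2), (-2,1), (-1,0), (0,-1), (1,-2), (2,-3)
  (m₁,m₂)=(2,-3): CG² = 5/84, CG = +√(5/84)
  (m₁,m₂)=(1,-2): CG² = 9/28, CG = +√(9/28)
  (m₁,m₂)=(0,-1): CG² = 5/42, CG = +√(5/42)   ← matches the target
  (m₁,m₂)=(-1,0): CG² = 5/42, CG = −√(5/42)   ← matches the target
  (m₁,m₂)=(-2,1): CG² = 9/28, CG = −√(9/28)
  (m₁,m₂)=(-3,2): CG² = 5/84, CG = −√(5/84)
Pairs with CG² = 5/42: (0,-1): +√(5/42); (-1,0): −√(5/42)

(0,-1): +√(5/42); (-1,0): −√(5/42)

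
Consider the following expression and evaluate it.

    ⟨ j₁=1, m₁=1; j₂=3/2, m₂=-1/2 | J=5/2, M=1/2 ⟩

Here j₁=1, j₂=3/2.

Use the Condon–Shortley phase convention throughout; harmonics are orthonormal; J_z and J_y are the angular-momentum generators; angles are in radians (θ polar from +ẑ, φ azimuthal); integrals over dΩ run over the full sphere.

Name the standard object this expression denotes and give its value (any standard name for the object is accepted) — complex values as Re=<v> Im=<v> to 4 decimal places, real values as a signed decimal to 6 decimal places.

Clebsch–Gordan coefficient, +√(3/10) ≈ +0.547723

This is a Clebsch–Gordan (vector-coupling) coefficient.
j₁+j₂−J=0  J+j₁−j₂=2  J−j₁+j₂=3  j₁+j₂+J+1=6
(j₁±m₁, j₂±m₂, J±M) = (2,0,1,2,3,2)
P² = 24/5
sum k=0..0:
  [0] +1/4 = 1/4
S = 1/4
C² = P²·S² = 3/10 ; C = +0.547723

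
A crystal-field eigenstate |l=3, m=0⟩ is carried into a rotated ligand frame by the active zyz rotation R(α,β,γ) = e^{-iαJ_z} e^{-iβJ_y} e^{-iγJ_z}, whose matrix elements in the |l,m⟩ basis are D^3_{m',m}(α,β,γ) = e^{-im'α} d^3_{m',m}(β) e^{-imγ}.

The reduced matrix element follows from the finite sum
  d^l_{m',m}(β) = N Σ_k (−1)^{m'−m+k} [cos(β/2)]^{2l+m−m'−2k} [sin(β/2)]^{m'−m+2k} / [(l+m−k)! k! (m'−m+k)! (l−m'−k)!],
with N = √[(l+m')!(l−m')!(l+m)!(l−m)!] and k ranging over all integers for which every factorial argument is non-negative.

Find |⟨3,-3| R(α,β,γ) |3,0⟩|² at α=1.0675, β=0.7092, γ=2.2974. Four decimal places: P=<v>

P=0.0238

First d^3_{-3,0}(β=0.7092), then the phase factors e^{-i(-3)α} and e^{-i(0)γ}:
Half-angle: c=0.937785, s=0.347215. N=√(1·720·6·6)=160.996894
k∈{3} keeps every argument non-negative
  k=3: (−1)^0·160.9969/(36)·0.9378^3·0.3472^3 = +0.154391
d^3_{-3,0}(0.7092) = +0.154391
|D^3_{-3,0}|² = |d^3_{-3,0}(β)|² = (+0.154391)² = 0.023837 (the z-rotation phases have unit modulus)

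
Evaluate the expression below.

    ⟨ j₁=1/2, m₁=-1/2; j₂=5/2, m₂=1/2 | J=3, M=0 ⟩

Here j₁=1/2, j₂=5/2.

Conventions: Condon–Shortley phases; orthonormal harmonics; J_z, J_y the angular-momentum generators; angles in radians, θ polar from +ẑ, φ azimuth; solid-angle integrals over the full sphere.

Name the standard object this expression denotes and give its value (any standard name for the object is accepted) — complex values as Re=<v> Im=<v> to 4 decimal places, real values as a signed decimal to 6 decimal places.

Clebsch–Gordan coefficient, +√(1/2) ≈ +0.707107

This is a Clebsch–Gordan (vector-coupling) coefficient.
triangle: 0!×1!×5!/7! = 120/5040
(j±m)!: 0!×1!×3!×2!×3!×3! = 432
prefactor² = (2J+1)×Δ×N² = 72
  k=0: +1/(0!×0!×1!×3!×0!×2!) = 1/12
Σ = 1/12  ⇒  CG² = 72×(1/12)² = 1/2
CG = +√(1/2) = +0.707107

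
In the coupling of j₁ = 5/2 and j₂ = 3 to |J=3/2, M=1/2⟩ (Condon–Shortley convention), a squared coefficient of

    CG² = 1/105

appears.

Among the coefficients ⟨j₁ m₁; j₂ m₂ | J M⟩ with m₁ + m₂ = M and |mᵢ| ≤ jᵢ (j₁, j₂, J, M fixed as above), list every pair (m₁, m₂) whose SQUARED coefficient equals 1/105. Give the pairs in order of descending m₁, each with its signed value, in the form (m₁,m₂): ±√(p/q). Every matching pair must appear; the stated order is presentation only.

(-1/2,1): −√(1/105)

Admissible pairs with m₁+m₂ = M = 1/2: (-5/2,3), (-3/2,2), (-1/2,1), (1/2,0), (3/2,-1), (5/2,-2)
  (m₁,m₂)=(5/2,-2): CG² = 5/21, CG = +√(5/21)
  (m₁,m₂)=(3/2,-1): CG² = 7/30, CG = −√(7/30)
  (m₁,m₂)=(1/2,0): CG² = 4/35, CG = +√(4/35)
  (m₁,m₂)=(-1/2,1): CG² = 1/105, CG = −√(1/105)   ← matches the target
  (m₁,m₂)=(-3/2,2): CG² = 1/21, CG = −√(1/21)
  (m₁,m₂)=(-5/2,3): CG² = 5/14, CG = +√(5/14)
Pairs with CG² = 1/105: (-1/2,1): −√(1/105)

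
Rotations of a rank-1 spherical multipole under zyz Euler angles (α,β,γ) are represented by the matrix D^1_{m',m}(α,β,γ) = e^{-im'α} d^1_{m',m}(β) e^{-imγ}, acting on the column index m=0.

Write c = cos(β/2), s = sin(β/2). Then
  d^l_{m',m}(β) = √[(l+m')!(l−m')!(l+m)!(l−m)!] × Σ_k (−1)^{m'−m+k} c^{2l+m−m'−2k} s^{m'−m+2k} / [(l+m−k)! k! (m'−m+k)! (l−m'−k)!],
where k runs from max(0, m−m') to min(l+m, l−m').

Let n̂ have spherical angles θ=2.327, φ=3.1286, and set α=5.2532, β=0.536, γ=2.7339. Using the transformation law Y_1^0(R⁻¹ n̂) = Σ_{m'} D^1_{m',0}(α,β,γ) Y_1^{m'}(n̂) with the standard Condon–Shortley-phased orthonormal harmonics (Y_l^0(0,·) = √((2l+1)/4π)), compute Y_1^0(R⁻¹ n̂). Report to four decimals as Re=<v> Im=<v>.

Need the full column D^1_{m',0} for m'=−1..1 at α=5.2532, β=0.5360, γ=2.7339.
cos(β/2)=0.964302, sin(β/2)=0.264803
d^1_{-1,0}: single k=1 term ⇒ +0.361120;  D = +0.185916-0.309585i
d^1_{0,0}: k∈[0..1] ⇒ +0.929879 -0.070121 = +0.859758;  D = +0.859758+0.000000i
d^1_{1,0}: single k=0 term ⇒ -0.361120;  D = -0.185916-0.309585i
Y_1^{m'}(θ=2.327,φ=3.1286) and Σ D·Y over m':
  (+0.1859-0.3096i)·(-0.2513-0.0033i)  (+0.8598+0.0000i)·(-0.3353+0.0000i)  (-0.1859-0.3096i)·(+0.2513-0.0033i)
Y_1^0(R⁻¹ n̂) = -0.383710+0.000000i

Re=-0.3837 Im=0.0000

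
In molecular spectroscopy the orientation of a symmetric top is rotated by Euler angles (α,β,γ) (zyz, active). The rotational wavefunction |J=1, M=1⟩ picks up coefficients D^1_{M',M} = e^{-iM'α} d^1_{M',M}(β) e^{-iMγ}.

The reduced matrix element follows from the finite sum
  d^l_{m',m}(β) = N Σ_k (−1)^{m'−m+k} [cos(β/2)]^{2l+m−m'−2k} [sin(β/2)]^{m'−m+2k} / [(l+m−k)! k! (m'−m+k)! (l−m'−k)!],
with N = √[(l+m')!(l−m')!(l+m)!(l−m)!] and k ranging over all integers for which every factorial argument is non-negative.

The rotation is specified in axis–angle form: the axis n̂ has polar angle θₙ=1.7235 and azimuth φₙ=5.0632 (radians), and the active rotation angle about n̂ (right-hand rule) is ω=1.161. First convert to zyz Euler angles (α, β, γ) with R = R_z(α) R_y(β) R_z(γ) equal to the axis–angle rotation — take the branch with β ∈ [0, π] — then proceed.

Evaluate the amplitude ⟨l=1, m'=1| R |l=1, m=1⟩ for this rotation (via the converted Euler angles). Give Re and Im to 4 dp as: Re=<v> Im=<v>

Axis–angle → zyz. n̂ = (sinθₙcosφₙ, sinθₙsinφₙ, cosθₙ) = (+0.339661, -0.928166, -0.152111), ω = 1.1610.
R = I cosω + sinω [n̂]ₓ + (1−cosω) n̂n̂ᵀ gives
  R = [+0.467826, -0.050138, -0.882397; -0.329171, +0.916677, -0.226604; +0.820235, +0.396471, +0.412342]
β = atan2(√(R₁₃²+R₂₃²), R₃₃) = 1.145773; α = atan2(R₂₃, R₁₃) mod 2π = 3.392966; γ = atan2(R₃₂, −R₃₁) mod 2π = 2.691344
Split into d^1_{1,1}(β=1.1458) × two z-phases.
Half-angle: c=0.840340, s=0.542060. N=√(2·1·2·1)=2.000000
The bounds max(0,m−m')=0 and min(l+m,l−m')=0 give 1 term
  k=0: (−1)^0·2.0000/(2)·0.8403^2·0.5421^0 = +0.706171
d^1_{1,1}(1.1458) = +0.706171
Attach z-rotation phases: D = e^{-i(1)(3.3930)}·(+0.706171)·e^{-i(1)(2.6913)} = +0.692252+0.139516i

Re=0.6923 Im=0.1395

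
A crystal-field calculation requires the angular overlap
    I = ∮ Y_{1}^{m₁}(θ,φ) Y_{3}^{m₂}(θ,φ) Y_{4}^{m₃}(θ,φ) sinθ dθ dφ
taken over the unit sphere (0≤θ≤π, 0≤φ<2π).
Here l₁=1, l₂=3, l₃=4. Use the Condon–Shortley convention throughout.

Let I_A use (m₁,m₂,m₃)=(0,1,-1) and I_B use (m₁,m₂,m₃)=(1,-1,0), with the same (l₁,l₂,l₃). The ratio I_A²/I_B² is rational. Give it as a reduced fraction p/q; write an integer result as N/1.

Shared (l₁,l₂,l₃)=(1,3,4): N and (l;000)² cancel in I_A²/I_B².
A: Δ = 0!·2!·6!/9! = 1/252; Racah Σ t=0..0: t=0:+1/48 = 1/48; ⇒ 3j(1 3 4; 0 1 -1)² = 5/84, sgn -1
B: Δ = 0!·2!·6!/9! = 1/252; Racah Σ t=0..0: t=0:+1/96 = 1/96; ⇒ 3j(1 3 4; 1 -1 0)² = 1/42, sgn +1
I_A²/I_B² = (5/84)/(1/42) = 5/2

5/2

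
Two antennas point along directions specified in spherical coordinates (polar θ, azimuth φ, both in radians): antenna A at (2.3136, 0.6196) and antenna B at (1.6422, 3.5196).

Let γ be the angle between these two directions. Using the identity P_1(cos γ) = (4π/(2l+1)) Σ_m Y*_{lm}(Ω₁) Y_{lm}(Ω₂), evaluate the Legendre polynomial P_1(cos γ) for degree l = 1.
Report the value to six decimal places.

Term-by-term m-sum for l=1 (normalisation 4π/3 = 4.188790):
  [-1]  conj(Y_{1,-1})(Ω₁) = (0.207177, 0.147780) ; Y_{1,-1}(Ω₂) = (-0.320285, 0.127186) ; Δ = (-0.085151, -0.020982)
  [+0]  conj(Y_{1,0})(Ω₁) = (-0.330469, -0.000000) ; Y_{1,0}(Ω₂) = (-0.034858, 0.000000) ; Δ = (0.011520, 0.000000)
  [+1]  conj(Y_{1,1})(Ω₁) = (-0.207177, 0.147780) ; Y_{1,1}(Ω₂) = (0.320285, 0.127186) ; Δ = (-0.085151, 0.020982)
Total Σ_m = (-0.158783, 0.000000). Multiply by 4.188790: (-0.665108, 0.000000). P_1(cos γ) = -0.665108

-0.665108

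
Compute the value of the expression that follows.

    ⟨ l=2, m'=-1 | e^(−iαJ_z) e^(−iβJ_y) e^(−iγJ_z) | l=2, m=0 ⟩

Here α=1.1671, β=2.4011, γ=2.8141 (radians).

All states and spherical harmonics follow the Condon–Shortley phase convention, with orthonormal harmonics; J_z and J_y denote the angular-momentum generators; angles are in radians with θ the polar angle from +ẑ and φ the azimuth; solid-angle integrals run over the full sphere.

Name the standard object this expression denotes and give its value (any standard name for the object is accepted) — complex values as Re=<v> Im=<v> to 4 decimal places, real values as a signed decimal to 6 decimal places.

This is a Wigner D-matrix element — the rotation-matrix element ⟨l m'| R(α,β,γ) |l m⟩ in the angular-momentum basis.
First d^2_{-1,0}(β=2.4011), then the phase factors e^{-i(-1)α} and e^{-i(0)γ}:
With c≡cos(β/2)=0.361845 and s≡sin(β/2)=0.932238, N=[1·6·2·2]^{1/2}=4.898979
k∈{1,2} keeps every argument non-negative
  k=1: (−1)^0·4.8990/(2)·0.3618^3·0.9322^1 = +0.108186
  k=2: (−1)^1·4.8990/(2)·0.3618^1·0.9322^3 = -0.718090
d^2_{-1,0}(2.4011) = +0.108186 -0.718090 = -0.609904
Attach z-rotation phases: D = e^{-i(-1)(1.1671)}·(-0.609904)·e^{-i(0)(2.8141)} = -0.239583-0.560877i

Wigner D-matrix element, Re=-0.2396 Im=-0.5609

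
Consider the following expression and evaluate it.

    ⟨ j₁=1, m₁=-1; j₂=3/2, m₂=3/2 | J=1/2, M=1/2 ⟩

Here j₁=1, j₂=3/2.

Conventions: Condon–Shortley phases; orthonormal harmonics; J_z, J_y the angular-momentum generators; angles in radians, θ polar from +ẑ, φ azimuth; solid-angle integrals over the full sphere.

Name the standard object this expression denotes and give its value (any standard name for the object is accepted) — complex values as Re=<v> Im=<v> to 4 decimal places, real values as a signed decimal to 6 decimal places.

This is a Clebsch–Gordan (vector-coupling) coefficient.
j₁+j₂−J=2  J+j₁−j₂=0  J−j₁+j₂=1  j₁+j₂+J+1=4
(j₁±m₁, j₂±m₂, J±M) = (0,2,3,0,1,0)
P² = 2
sum k=2..2:
  [2] +1/2 = 1/2
S = 1/2
C² = P²·S² = 1/2 ; C = +0.707107

Clebsch–Gordan coefficient, +√(1/2) ≈ +0.707107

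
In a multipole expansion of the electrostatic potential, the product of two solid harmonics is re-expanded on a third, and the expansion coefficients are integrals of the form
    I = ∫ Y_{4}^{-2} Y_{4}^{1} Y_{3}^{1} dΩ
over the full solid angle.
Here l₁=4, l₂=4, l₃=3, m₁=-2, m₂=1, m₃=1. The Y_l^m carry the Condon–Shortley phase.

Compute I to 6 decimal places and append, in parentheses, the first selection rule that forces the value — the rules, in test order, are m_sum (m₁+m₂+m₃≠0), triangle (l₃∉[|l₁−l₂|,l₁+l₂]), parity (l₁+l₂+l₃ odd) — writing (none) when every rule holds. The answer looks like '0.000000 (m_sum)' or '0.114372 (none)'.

l₁+l₂+l₃=11 is odd: 3j(l;000)=0 ⇒ I=0

0.000000 (parity)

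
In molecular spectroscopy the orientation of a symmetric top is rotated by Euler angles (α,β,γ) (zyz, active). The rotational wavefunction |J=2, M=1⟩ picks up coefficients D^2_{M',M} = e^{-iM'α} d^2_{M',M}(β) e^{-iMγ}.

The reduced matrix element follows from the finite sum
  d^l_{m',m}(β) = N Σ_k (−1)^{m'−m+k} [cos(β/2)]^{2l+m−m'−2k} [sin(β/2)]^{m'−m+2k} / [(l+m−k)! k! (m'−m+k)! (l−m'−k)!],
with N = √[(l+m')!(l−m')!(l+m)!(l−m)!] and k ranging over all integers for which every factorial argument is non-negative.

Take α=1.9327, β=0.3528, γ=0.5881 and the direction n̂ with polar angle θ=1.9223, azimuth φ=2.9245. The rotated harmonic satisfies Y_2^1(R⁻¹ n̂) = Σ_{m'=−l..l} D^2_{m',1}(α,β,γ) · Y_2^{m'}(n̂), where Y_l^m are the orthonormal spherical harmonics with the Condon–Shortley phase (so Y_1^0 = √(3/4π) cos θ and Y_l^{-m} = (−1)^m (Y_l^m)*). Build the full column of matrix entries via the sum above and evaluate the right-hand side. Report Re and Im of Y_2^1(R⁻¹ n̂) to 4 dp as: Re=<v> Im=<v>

Re=0.1053 Im=0.0360

Need the full column D^2_{m',1} for m'=−2..2 at α=1.9327, β=0.3528, γ=0.5881.
cos(β/2)=0.984482, sin(β/2)=0.175487
d^2_{-2,1}: single k=3 term ⇒ +0.010641;  D = -0.010543-0.001440i
d^2_{-1,1}: k∈[2..3] ⇒ +0.089542 -0.000948 = +0.088593;  D = +0.019869+0.086336i
d^2_{0,1}: k∈[1..2] ⇒ +0.410150 -0.013032 = +0.397118;  D = +0.330401-0.220314i
d^2_{1,1}: k∈[0..1] ⇒ +0.939357 -0.089542 = +0.849816;  D = -0.691255-0.494321i
d^2_{2,1}: single k=0 term ⇒ -0.334886;  D = +0.085733-0.323726i
Y_2^{m'}(θ=1.9223,φ=2.9245) and Σ D·Y over m':
  (-0.0105-0.0014i)·(+0.3089+0.1432i)  (+0.0199+0.0863i)·(+0.2439+0.0538i)  (+0.3304-0.2203i)·(-0.2032+0.0000i)  (-0.6913-0.4943i)·(-0.2439+0.0538i)  (+0.0857-0.3237i)·(+0.3089-0.1432i)
Y_2^1(R⁻¹ n̂) = +0.105287+0.036034i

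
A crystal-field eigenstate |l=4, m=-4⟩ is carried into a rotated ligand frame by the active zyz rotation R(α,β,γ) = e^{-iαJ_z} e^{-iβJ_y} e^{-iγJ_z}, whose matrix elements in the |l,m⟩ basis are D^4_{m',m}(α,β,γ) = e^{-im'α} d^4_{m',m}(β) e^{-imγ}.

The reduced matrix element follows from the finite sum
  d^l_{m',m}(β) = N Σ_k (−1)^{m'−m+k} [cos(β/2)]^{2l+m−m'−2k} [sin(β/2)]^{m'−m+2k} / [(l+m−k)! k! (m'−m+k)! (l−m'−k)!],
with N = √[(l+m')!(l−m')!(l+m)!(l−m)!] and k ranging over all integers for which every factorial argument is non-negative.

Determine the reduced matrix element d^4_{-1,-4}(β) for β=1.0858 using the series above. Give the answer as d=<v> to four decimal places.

d^4_{-1,-4}(β=1.0858) via the finite sum:
With c≡cos(β/2)=0.856214 and s≡sin(β/2)=0.516621, N=[6·120·1·40320]^{1/2}=5387.986637
k∈{0} keeps every argument non-negative
  k=0: (−1)^3·5387.9866/(720)·0.8562^5·0.5166^3 = -0.474813
d^4_{-1,-4}(1.0858) = -0.474813

d=-0.4748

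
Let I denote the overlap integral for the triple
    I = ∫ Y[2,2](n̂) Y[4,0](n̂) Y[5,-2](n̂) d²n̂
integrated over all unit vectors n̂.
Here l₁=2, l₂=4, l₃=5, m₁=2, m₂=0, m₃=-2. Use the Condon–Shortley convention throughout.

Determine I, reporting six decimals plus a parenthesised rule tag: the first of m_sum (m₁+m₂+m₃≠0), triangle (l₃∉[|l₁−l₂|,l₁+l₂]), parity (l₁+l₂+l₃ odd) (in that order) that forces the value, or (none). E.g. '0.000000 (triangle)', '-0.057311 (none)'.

0.000000 (parity)

l₁+l₂+l₃=11 is odd: 3j(l;000)=0 ⇒ I=0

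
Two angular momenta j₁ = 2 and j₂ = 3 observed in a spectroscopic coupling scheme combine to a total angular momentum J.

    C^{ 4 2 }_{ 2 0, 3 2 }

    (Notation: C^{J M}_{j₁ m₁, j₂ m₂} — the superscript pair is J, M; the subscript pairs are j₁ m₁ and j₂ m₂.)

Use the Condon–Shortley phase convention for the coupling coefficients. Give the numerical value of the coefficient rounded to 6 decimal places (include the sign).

j₁+j₂−J=1  J+j₁−j₂=3  J−j₁+j₂=5  j₁+j₂+J+1=10
(j₁±m₁, j₂±m₂, J±M) = (2,2,5,1,6,2)
P² = 8640/7
sum k=0..1:
  [0] +1/240 = 1/240
  [1] −1/48 = -1/48
S = -1/60
C² = P²·S² = 12/35 ; C = -0.585540

−√(12/35) ≈ -0.585540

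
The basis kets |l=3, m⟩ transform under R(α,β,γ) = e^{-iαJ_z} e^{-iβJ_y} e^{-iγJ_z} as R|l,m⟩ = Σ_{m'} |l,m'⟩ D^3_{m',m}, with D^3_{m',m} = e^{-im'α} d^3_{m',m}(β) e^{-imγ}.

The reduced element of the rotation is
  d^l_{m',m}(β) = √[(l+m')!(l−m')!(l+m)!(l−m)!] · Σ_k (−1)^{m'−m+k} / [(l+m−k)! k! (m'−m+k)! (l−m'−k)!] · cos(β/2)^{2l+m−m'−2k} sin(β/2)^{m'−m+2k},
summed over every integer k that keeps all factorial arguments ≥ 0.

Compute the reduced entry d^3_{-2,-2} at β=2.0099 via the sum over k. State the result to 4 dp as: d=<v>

d=-0.2706

d^3_{-2,-2}(β=2.0099) via the finite sum:
Half-angle: c=0.536130, s=0.844135. N=√(1·120·1·120)=120.000000
k∈{0,1} keeps every argument non-negative
  k=0: (−1)^0·120.0000/(120)·0.5361^6·0.8441^0 = +0.023748
  k=1: (−1)^1·120.0000/(24)·0.5361^4·0.8441^2 = -0.294358
d^3_{-2,-2}(2.0099) = +0.023748 -0.294358 = -0.270610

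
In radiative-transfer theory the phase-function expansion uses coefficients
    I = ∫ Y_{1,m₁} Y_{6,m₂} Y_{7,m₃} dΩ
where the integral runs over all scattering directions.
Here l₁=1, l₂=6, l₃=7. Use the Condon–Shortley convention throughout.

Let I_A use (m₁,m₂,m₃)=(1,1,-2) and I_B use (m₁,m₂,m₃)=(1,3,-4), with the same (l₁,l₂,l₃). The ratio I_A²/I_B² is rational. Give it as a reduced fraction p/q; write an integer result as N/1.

Same 1,6,7: normalisation and zero-m 3j drop out of the ratio.
A: Δ: 0! 2! 12! / 15! → 1/1365; sum: t=0:+1/1209600 = 1/1209600; 3j²(1 6 7; 1 1 -2) = Δ·Π!·Σ² = 12/455  (sign -1)
B: Δ: 0! 2! 12! / 15! → 1/1365; sum: t=0:+1/4354560 = 1/4354560; 3j²(1 6 7; 1 3 -4) = Δ·Π!·Σ² = 11/273  (sign -1)
I_A²/I_B² = (12/455)/(11/273) = 36/55

36/55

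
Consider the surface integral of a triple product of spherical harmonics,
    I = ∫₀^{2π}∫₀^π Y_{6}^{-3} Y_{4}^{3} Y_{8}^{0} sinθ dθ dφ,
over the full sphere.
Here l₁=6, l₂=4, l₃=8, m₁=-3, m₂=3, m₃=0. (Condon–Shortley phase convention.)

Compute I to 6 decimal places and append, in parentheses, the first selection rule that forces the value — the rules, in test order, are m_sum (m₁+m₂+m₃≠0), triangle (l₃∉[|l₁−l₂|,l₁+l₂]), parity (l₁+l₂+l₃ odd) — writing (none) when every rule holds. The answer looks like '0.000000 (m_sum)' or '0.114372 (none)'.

Checks pass: Σm=0; 18 even; l₃=8∈[2,10].
(2·6+1)(2·4+1)(2·8+1) = 1989
Δ: 2! 10! 6! / 19! → 1/23279256
sum: t=0:+1/1658880 t=1:−1/518400 t=2:+1/1658880 = -1/1382400
3j²(6 4 8; 0 0 0) = Δ·Π!·Σ² = 504/46189  (sign -1)
sum: t=1:−1/58060800 t=2:+1/7257600 = 1/8294400
3j²(6 4 8; -3 3 0) = Δ·Π!·Σ² = 1029/92378  (sign +1)
combine: 4πI² = 1989·504/46189·1029/92378 = 2333772/9653501
take √, sign -1: I = -0.13870172
No selection rule forces the value: the integral is nonzero (none).

-0.138702 (none)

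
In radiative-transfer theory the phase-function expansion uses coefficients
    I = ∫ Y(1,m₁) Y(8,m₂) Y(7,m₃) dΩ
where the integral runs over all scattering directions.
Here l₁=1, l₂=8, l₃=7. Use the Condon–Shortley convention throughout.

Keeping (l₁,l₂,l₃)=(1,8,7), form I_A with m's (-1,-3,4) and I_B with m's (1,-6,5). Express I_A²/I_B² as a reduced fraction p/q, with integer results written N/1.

Same 1,8,7: normalisation and zero-m 3j drop out of the ratio.
A: Δ: 2! 0! 14! / 17! → 1/2040; sum: t=2:+1/479001600 = 1/479001600; 3j²(1 8 7; -1 -3 4) = Δ·Π!·Σ² = 1/204  (sign -1)
B: Δ: 2! 0! 14! / 17! → 1/2040; sum: t=0:+1/1916006400 = 1/1916006400; 3j²(1 8 7; 1 -6 5) = Δ·Π!·Σ² = 91/2040  (sign +1)
I_A²/I_B² = (1/204)/(91/2040) = 10/91

10/91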